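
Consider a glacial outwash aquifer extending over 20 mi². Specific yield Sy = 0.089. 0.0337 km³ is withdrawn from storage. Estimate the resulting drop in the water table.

A = 20 mi² = 5.18 × 10^7 m²
ΔV = 0.0337 km³ = 3.37 × 10^7 m³
Δh = ΔV / (Sy × A) = 3.37 × 10^7 m³ / (0.089 × 5.18 × 10^7 m²) = 7.31 m

Δh ≈ 7.31 m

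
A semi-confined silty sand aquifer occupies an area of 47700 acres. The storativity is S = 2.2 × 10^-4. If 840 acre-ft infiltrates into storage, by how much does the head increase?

A = 47700 acres = 1.93 × 10^8 m²
ΔV = 840 acre-ft = 1.036 × 10^6 m³
Δh = ΔV / (S × A) = 1.036 × 10^6 m³ / (2.2 × 10^-4 × 1.93 × 10^8 m²) = 24.4 m

Δh ≈ 24.4 m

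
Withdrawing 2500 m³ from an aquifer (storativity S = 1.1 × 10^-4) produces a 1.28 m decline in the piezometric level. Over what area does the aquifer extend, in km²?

A ≈ 17.8 km²

A = ΔV / (S × Δh) = 2500 / (1.1 × 10^-4 × 1.28) = 1.776 × 10^7 m²
A = 1.776 × 10^7 m² = 17.76 km²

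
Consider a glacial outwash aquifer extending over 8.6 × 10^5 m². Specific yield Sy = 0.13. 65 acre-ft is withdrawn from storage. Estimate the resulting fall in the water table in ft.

Δh ≈ 2.35 ft

ΔV = 65 acre-ft = 80180 m³
Δh = ΔV / (Sy × A) = 80180 m³ / (0.13 × 8.6 × 10^5 m²) = 0.7171 m
Δh = 0.7171 m = 2.353 ft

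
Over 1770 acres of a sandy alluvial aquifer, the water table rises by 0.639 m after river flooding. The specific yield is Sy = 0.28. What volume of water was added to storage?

A = 1770 acres = 7.163 × 10^6 m²
ΔV = Sy × A × Δh = 0.28 × 7.163 × 10^6 m² × 0.639 m = 1.282 × 10^6 m³

ΔV ≈ 1.28 × 10^6 m³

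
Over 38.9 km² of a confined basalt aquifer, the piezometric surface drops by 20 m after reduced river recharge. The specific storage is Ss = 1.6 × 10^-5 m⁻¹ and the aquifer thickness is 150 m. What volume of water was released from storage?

ΔV ≈ 1.87 × 10^6 m³

S = Ss × b = 1.6 × 10^-5 m⁻¹ × 150 m = 2.4 × 10^-3
A = 38.9 km² = 3.89 × 10^7 m²
ΔV = S × A × Δh = 0.0024 × 3.89 × 10^7 m² × 20 m = 1.867 × 10^6 m³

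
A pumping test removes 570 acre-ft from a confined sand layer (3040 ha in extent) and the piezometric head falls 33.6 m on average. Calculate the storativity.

S ≈ 6.9 × 10^-4

A = 3040 ha = 3.04 × 10^7 m²
ΔV = 570 acre-ft = 7.031 × 10^5 m³
S = ΔV / (A × Δh) = 7.031 × 10^5 m³ / (3.04 × 10^7 m² × 33.6 m) = 6.883 × 10^-4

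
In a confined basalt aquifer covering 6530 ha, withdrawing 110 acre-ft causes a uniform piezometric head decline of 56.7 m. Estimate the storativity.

S ≈ 3.7 × 10^-5

A = 6530 ha = 6.53 × 10^7 m²
ΔV = 110 acre-ft = 1.357 × 10^5 m³
S = ΔV / (A × Δh) = 1.357 × 10^5 m³ / (6.53 × 10^7 m² × 56.7 m) = 3.665 × 10^-5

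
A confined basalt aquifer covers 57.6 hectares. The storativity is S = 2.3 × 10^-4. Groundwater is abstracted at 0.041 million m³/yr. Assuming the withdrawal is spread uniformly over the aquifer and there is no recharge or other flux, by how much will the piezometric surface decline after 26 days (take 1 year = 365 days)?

A = 57.6 hectares = 5.76 × 10^5 m²
Q = 0.041 million m³/yr = 112.3 m³/d
ΔV = Q × t = 112.3 m³/d × 26 d = 2921 m³
Δh = ΔV / (S × A) = 2921 / (2.3 × 10^-4 × 5.76 × 10^5) = 22.05 m

Δh ≈ 22 m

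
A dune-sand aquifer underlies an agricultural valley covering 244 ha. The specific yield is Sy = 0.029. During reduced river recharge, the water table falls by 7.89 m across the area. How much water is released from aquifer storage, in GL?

A = 244 ha = 2.44 × 10^6 m²
ΔV = Sy × A × Δh = 0.029 × 2.44 × 10^6 m² × 7.89 m = 5.583 × 10^5 m³
ΔV = 5.583 × 10^5 m³ = 0.5583 GL

ΔV ≈ 0.558 GL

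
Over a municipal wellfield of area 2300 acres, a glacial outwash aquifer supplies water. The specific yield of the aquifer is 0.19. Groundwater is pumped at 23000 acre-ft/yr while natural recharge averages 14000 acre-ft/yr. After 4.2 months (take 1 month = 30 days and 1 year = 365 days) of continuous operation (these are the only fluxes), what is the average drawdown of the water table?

Δh ≈ 2.17 m

A = 2300 acres = 9.308 × 10^6 m²
Net abstraction = 23000 − 14000 = 9000 acre-ft/yr
Q_net = 9000 acre-ft/yr = 30410 m³/d
t = 4.2 months = 126 d
ΔV = Q × t = 30410 m³/d × 126 d = 3.832 × 10^6 m³
Δh = ΔV / (Sy × A) = 3.832 × 10^6 / (0.19 × 9.308 × 10^6) = 2.167 m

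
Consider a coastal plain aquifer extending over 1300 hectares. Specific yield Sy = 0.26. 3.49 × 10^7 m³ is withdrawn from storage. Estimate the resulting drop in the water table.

Δh ≈ 10.3 m

A = 1300 hectares = 1.3 × 10^7 m²
Δh = ΔV / (Sy × A) = 3.49 × 10^7 m³ / (0.26 × 1.3 × 10^7 m²) = 10.33 m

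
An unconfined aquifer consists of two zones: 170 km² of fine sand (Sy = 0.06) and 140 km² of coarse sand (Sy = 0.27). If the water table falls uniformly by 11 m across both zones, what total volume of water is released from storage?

A₁ = 170 km² = 1.7 × 10^8 m²; A₂ = 140 km² = 1.4 × 10^8 m²
ΔV₁ = 0.06 × 1.7 × 10^8 × 11 = 1.122 × 10^8 m³
ΔV₂ = 0.27 × 1.4 × 10^8 × 11 = 4.158 × 10^8 m³
ΔV = ΔV₁ + ΔV₂ = 5.28 × 10^8 m³

ΔV ≈ 5.28 × 10^8 m³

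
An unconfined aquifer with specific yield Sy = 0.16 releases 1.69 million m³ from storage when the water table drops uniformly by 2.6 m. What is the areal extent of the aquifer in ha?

A ≈ 406 ha

ΔV = 1.69 million m³ = 1.69 × 10^6 m³
A = ΔV / (Sy × Δh) = 1.69 × 10^6 / (0.16 × 2.6) = 4.062 × 10^6 m²
A = 4.062 × 10^6 m² = 406.2 ha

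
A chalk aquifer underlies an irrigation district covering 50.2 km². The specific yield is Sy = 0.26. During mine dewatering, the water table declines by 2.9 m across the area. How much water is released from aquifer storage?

ΔV ≈ 3.79 × 10^7 m³

A = 50.2 km² = 5.02 × 10^7 m²
ΔV = Sy × A × Δh = 0.26 × 5.02 × 10^7 m² × 2.9 m = 3.785 × 10^7 m³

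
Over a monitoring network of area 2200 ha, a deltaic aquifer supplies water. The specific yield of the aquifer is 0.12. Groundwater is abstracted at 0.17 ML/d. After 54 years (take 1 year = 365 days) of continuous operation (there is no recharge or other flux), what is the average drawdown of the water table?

A = 2200 ha = 2.2 × 10^7 m²
Q = 0.17 ML/d = 170 m³/d
t = 54 years = 19710 d
ΔV = Q × t = 170 m³/d × 19710 d = 3.351 × 10^6 m³
Δh = ΔV / (Sy × A) = 3.351 × 10^6 / (0.12 × 2.2 × 10^7) = 1.269 m

Δh ≈ 1.27 m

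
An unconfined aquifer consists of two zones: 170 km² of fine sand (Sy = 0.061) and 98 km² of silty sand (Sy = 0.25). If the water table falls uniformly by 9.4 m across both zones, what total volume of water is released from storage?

A₁ = 170 km² = 1.7 × 10^8 m²; A₂ = 98 km² = 9.8 × 10^7 m²
ΔV₁ = 0.061 × 1.7 × 10^8 × 9.4 = 9.748 × 10^7 m³
ΔV₂ = 0.25 × 9.8 × 10^7 × 9.4 = 2.303 × 10^8 m³
ΔV = ΔV₁ + ΔV₂ = 3.278 × 10^8 m³

ΔV ≈ 3.28 × 10^8 m³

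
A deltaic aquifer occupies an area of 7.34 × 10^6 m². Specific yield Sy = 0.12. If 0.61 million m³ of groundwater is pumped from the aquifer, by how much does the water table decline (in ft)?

ΔV = 0.61 million m³ = 6.1 × 10^5 m³
Δh = ΔV / (Sy × A) = 6.1 × 10^5 m³ / (0.12 × 7.34 × 10^6 m²) = 0.6926 m
Δh = 0.6926 m = 2.272 ft

Δh ≈ 2.27 ft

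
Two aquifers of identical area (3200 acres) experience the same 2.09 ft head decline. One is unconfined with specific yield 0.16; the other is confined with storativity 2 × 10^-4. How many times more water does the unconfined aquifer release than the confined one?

ΔV_u / ΔV_c ≈ 800

A = 3200 acres = 1.295 × 10^7 m²
Δh = 2.09 ft = 0.637 m
Unconfined: ΔV_u = Sy × A × Δh = 0.16 × 1.295 × 10^7 × 0.637 = 1.32 × 10^6 m³
Confined: ΔV_c = S × A × Δh = 2 × 10^-4 × 1.295 × 10^7 × 0.637 = 1650 m³
Ratio = ΔV_u / ΔV_c = Sy / S = 0.16 / 2 × 10^-4 = 800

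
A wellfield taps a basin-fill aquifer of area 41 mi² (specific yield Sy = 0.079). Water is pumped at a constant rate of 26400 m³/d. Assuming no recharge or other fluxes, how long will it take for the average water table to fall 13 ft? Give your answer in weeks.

A = 41 mi² = 1.062 × 10^8 m²
Δh = 13 ft = 3.962 m
ΔV = Sy × A × Δh = 0.079 × 1.062 × 10^8 × 3.962 = 3.324 × 10^7 m³
t = ΔV / Q = 3.324 × 10^7 m³ / 26400 m³/d = 1259 d
t = 1259 d ≈ 179.9 weeks

t ≈ 180 weeks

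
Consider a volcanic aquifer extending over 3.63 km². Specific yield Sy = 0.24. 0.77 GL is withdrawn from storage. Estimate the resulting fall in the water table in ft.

Δh ≈ 2.9 ft

A = 3.63 km² = 3.63 × 10^6 m²
ΔV = 0.77 GL = 7.7 × 10^5 m³
Δh = ΔV / (Sy × A) = 7.7 × 10^5 m³ / (0.24 × 3.63 × 10^6 m²) = 0.8838 m
Δh = 0.8838 m = 2.9 ft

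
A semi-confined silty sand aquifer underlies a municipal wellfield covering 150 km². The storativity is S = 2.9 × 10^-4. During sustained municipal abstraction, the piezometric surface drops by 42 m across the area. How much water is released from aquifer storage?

A = 150 km² = 1.5 × 10^8 m²
ΔV = S × A × Δh = 2.9 × 10^-4 × 1.5 × 10^8 m² × 42 m = 1.827 × 10^6 m³

ΔV ≈ 1.83 × 10^6 m³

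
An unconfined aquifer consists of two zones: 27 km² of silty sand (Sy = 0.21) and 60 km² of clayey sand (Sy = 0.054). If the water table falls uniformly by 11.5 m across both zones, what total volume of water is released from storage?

ΔV ≈ 1.02 × 10^8 m³

A₁ = 27 km² = 2.7 × 10^7 m²; A₂ = 60 km² = 6 × 10^7 m²
ΔV₁ = 0.21 × 2.7 × 10^7 × 11.5 = 6.521 × 10^7 m³
ΔV₂ = 0.054 × 6 × 10^7 × 11.5 = 3.726 × 10^7 m³
ΔV = ΔV₁ + ΔV₂ = 1.025 × 10^8 m³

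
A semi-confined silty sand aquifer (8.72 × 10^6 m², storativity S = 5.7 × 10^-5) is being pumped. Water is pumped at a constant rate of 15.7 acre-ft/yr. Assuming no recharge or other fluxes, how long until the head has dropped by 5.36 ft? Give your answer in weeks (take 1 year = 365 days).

Δh = 5.36 ft = 1.634 m
ΔV = S × A × Δh = 5.7 × 10^-5 × 8.72 × 10^6 × 1.634 = 812 m³
Q = 15.7 acre-ft/yr = 53.06 m³/d
t = ΔV / Q = 812 m³ / 53.06 m³/d = 15.3 d
t = 15.3 d ≈ 2.186 weeks

t ≈ 2.19 weeks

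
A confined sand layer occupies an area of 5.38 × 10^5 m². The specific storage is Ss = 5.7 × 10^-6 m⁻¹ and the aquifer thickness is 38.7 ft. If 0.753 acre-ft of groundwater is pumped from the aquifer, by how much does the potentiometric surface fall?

Δh ≈ 25.7 m

b = 38.7 ft = 11.8 m
S = Ss × b = 5.7 × 10^-6 m⁻¹ × 11.8 m = 6.724 × 10^-5
ΔV = 0.753 acre-ft = 928.8 m³
Δh = ΔV / (S × A) = 928.8 m³ / (6.724 × 10^-5 × 5.38 × 10^5 m²) = 25.68 m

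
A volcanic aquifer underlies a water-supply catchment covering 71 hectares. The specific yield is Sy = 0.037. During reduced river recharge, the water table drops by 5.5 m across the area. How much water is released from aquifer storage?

ΔV ≈ 1.44 × 10^5 m³

A = 71 hectares = 7.1 × 10^5 m²
ΔV = Sy × A × Δh = 0.037 × 7.1 × 10^5 m² × 5.5 m = 1.445 × 10^5 m³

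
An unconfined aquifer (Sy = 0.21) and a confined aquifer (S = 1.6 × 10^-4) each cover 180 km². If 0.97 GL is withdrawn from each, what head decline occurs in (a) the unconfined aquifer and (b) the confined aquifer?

Δh_u ≈ 0.0257 m; Δh_c ≈ 33.7 m

A = 180 km² = 1.8 × 10^8 m²
ΔV = 0.97 GL = 9.7 × 10^5 m³
Unconfined: Δh_u = ΔV/(Sy·A) = 9.7 × 10^5/(0.21 × 1.8 × 10^8) = 0.02566 m
Confined: Δh_c = ΔV/(S·A) = 9.7 × 10^5/(1.6 × 10^-4 × 1.8 × 10^8) = 33.68 m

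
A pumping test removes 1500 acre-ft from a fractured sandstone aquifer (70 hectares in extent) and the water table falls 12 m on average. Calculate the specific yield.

A = 70 hectares = 7 × 10^5 m²
ΔV = 1500 acre-ft = 1.85 × 10^6 m³
Sy = ΔV / (A × Δh) = 1.85 × 10^6 m³ / (7 × 10^5 m² × 12 m) = 0.2203

Sy ≈ 0.22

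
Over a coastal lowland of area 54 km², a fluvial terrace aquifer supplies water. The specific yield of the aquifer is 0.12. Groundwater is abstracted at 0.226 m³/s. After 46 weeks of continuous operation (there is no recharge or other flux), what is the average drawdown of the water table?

Δh ≈ 0.97 m

A = 54 km² = 5.4 × 10^7 m²
Q = 0.226 m³/s = 19530 m³/d
t = 46 weeks = 322 d
ΔV = Q × t = 19530 m³/d × 322 d = 6.288 × 10^6 m³
Δh = ΔV / (Sy × A) = 6.288 × 10^6 / (0.12 × 5.4 × 10^7) = 0.9703 m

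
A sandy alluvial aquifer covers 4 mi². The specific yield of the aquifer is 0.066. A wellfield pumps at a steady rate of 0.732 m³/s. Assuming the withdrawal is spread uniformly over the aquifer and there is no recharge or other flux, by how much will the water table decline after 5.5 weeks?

Δh ≈ 3.56 m

A = 4 mi² = 1.036 × 10^7 m²
Q = 0.732 m³/s = 63240 m³/d
t = 5.5 weeks = 38.5 d
ΔV = Q × t = 63240 m³/d × 38.5 d = 2.435 × 10^6 m³
Δh = ΔV / (Sy × A) = 2.435 × 10^6 / (0.066 × 1.036 × 10^7) = 3.561 m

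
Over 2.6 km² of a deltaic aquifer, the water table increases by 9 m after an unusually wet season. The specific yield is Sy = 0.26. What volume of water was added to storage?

ΔV ≈ 6.08 × 10^6 m³

A = 2.6 km² = 2.6 × 10^6 m²
ΔV = Sy × A × Δh = 0.26 × 2.6 × 10^6 m² × 9 m = 6.084 × 10^6 m³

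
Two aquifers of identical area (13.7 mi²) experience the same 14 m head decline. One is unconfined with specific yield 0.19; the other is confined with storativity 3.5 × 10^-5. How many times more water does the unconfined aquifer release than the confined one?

A = 13.7 mi² = 3.548 × 10^7 m²
Unconfined: ΔV_u = Sy × A × Δh = 0.19 × 3.548 × 10^7 × 14 = 9.438 × 10^7 m³
Confined: ΔV_c = S × A × Δh = 3.5 × 10^-5 × 3.548 × 10^7 × 14 = 17390 m³
Ratio = ΔV_u / ΔV_c = Sy / S = 0.19 / 3.5 × 10^-5 = 5429

ΔV_u / ΔV_c ≈ 5430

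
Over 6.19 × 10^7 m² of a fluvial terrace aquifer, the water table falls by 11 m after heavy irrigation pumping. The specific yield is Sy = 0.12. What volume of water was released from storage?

ΔV = Sy × A × Δh = 0.12 × 6.19 × 10^7 m² × 11 m = 8.171 × 10^7 m³

ΔV ≈ 8.17 × 10^7 m³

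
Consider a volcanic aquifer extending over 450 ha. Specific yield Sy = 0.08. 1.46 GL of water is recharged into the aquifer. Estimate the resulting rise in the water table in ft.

Δh ≈ 13.3 ft

A = 450 ha = 4.5 × 10^6 m²
ΔV = 1.46 GL = 1.46 × 10^6 m³
Δh = ΔV / (Sy × A) = 1.46 × 10^6 m³ / (0.08 × 4.5 × 10^6 m²) = 4.056 m
Δh = 4.056 m = 13.31 ft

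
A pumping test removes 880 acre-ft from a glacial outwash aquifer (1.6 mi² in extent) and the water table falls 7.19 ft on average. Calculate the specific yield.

Sy ≈ 0.12

A = 1.6 mi² = 4.144 × 10^6 m²
Δh = 7.19 ft = 2.192 m
ΔV = 880 acre-ft = 1.085 × 10^6 m³
Sy = ΔV / (A × Δh) = 1.085 × 10^6 m³ / (4.144 × 10^6 m² × 2.192 m) = 0.1195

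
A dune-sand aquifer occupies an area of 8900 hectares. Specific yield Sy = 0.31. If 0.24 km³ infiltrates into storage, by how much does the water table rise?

A = 8900 hectares = 8.9 × 10^7 m²
ΔV = 0.24 km³ = 2.4 × 10^8 m³
Δh = ΔV / (Sy × A) = 2.4 × 10^8 m³ / (0.31 × 8.9 × 10^7 m²) = 8.699 m

Δh ≈ 8.7 m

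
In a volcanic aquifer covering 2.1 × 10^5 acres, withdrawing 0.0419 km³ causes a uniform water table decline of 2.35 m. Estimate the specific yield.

Sy ≈ 0.021

A = 2.1 × 10^5 acres = 8.498 × 10^8 m²
ΔV = 0.0419 km³ = 4.19 × 10^7 m³
Sy = ΔV / (A × Δh) = 4.19 × 10^7 m³ / (8.498 × 10^8 m² × 2.35 m) = 0.02098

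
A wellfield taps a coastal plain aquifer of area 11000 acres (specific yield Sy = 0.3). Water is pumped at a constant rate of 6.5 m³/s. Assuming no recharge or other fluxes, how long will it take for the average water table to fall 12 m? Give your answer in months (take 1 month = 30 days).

t ≈ 9.51 months

A = 11000 acres = 4.452 × 10^7 m²
ΔV = Sy × A × Δh = 0.3 × 4.452 × 10^7 × 12 = 1.603 × 10^8 m³
Q = 6.5 m³/s = 5.616 × 10^5 m³/d
t = ΔV / Q = 1.603 × 10^8 m³ / 5.616 × 10^5 m³/d = 285.4 d
t = 285.4 d ≈ 9.512 months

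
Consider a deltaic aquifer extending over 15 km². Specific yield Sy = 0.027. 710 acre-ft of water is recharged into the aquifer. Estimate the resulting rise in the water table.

Δh ≈ 2.16 m

A = 15 km² = 1.5 × 10^7 m²
ΔV = 710 acre-ft = 8.758 × 10^5 m³
Δh = ΔV / (Sy × A) = 8.758 × 10^5 m³ / (0.027 × 1.5 × 10^7 m²) = 2.162 m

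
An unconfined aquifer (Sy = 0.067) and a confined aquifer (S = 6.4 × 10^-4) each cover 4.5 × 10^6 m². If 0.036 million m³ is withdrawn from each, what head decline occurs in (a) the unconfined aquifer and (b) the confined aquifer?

ΔV = 0.036 million m³ = 36000 m³
Unconfined: Δh_u = ΔV/(Sy·A) = 36000/(0.067 × 4.5 × 10^6) = 0.1194 m
Confined: Δh_c = ΔV/(S·A) = 36000/(6.4 × 10^-4 × 4.5 × 10^6) = 12.5 m

Δh_u ≈ 0.119 m; Δh_c ≈ 12.5 m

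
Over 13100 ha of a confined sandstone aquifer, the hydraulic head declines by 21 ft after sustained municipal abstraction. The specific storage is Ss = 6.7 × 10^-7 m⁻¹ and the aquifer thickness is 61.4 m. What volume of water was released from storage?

ΔV ≈ 34500 m³

S = Ss × b = 6.7 × 10^-7 m⁻¹ × 61.4 m = 4.114 × 10^-5
A = 13100 ha = 1.31 × 10^8 m²
Δh = 21 ft = 6.401 m
ΔV = S × A × Δh = 4.114 × 10^-5 × 1.31 × 10^8 m² × 6.401 m = 34490 m³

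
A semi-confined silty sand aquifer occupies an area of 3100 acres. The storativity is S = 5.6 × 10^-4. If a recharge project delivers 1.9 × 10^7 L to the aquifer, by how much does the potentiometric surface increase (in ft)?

A = 3100 acres = 1.255 × 10^7 m²
ΔV = 1.9 × 10^7 L = 19000 m³
Δh = ΔV / (S × A) = 19000 m³ / (5.6 × 10^-4 × 1.255 × 10^7 m²) = 2.704 m
Δh = 2.704 m = 8.873 ft

Δh ≈ 8.87 ft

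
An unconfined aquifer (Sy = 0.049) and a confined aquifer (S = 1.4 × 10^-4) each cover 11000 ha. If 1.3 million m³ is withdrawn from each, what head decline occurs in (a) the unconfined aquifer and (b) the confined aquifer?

Δh_u ≈ 0.241 m; Δh_c ≈ 84.4 m

A = 11000 ha = 1.1 × 10^8 m²
ΔV = 1.3 million m³ = 1.3 × 10^6 m³
Unconfined: Δh_u = ΔV/(Sy·A) = 1.3 × 10^6/(0.049 × 1.1 × 10^8) = 0.2412 m
Confined: Δh_c = ΔV/(S·A) = 1.3 × 10^6/(1.4 × 10^-4 × 1.1 × 10^8) = 84.42 m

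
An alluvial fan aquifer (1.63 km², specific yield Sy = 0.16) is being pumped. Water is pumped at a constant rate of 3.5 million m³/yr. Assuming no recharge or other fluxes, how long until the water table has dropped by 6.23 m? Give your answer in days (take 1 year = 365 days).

t ≈ 169 days

A = 1.63 km² = 1.63 × 10^6 m²
ΔV = Sy × A × Δh = 0.16 × 1.63 × 10^6 × 6.23 = 1.625 × 10^6 m³
Q = 3.5 million m³/yr = 9589 m³/d
t = ΔV / Q = 1.625 × 10^6 m³ / 9589 m³/d = 169.4 d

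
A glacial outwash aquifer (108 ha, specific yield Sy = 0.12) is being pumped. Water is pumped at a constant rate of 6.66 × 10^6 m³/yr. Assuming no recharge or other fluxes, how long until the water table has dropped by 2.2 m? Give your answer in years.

t ≈ 0.0428 years

A = 108 ha = 1.08 × 10^6 m²
ΔV = Sy × A × Δh = 0.12 × 1.08 × 10^6 × 2.2 = 2.851 × 10^5 m³
Q = 6.66 × 10^6 m³/yr = 18250 m³/d
t = ΔV / Q = 2.851 × 10^5 m³ / 18250 m³/d = 15.63 d
t = 15.63 d ≈ 0.04281 years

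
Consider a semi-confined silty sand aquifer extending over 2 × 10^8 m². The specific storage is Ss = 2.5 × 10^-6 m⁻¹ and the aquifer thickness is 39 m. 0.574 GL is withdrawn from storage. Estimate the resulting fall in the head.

S = Ss × b = 2.5 × 10^-6 m⁻¹ × 39 m = 9.75 × 10^-5
ΔV = 0.574 GL = 5.74 × 10^5 m³
Δh = ΔV / (S × A) = 5.74 × 10^5 m³ / (9.75 × 10^-5 × 2 × 10^8 m²) = 29.44 m

Δh ≈ 29.4 m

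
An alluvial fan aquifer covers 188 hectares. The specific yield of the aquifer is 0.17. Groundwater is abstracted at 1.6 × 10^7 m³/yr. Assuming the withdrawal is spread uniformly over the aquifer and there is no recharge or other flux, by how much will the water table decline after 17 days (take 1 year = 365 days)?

Δh ≈ 2.33 m

A = 188 hectares = 1.88 × 10^6 m²
Q = 1.6 × 10^7 m³/yr = 43840 m³/d
ΔV = Q × t = 43840 m³/d × 17 d = 7.452 × 10^5 m³
Δh = ΔV / (Sy × A) = 7.452 × 10^5 / (0.17 × 1.88 × 10^6) = 2.332 m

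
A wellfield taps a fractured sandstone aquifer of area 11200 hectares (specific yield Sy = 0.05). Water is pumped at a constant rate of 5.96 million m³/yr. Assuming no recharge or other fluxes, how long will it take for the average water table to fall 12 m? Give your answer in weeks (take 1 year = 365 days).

t ≈ 588 weeks

A = 11200 hectares = 1.12 × 10^8 m²
ΔV = Sy × A × Δh = 0.05 × 1.12 × 10^8 × 12 = 6.72 × 10^7 m³
Q = 5.96 million m³/yr = 16330 m³/d
t = ΔV / Q = 6.72 × 10^7 m³ / 16330 m³/d = 4115 d
t = 4115 d ≈ 587.9 weeks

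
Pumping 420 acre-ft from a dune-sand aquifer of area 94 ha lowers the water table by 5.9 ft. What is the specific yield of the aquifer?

Sy ≈ 0.31

A = 94 ha = 9.4 × 10^5 m²
Δh = 5.9 ft = 1.798 m
ΔV = 420 acre-ft = 5.181 × 10^5 m³
Sy = ΔV / (A × Δh) = 5.181 × 10^5 m³ / (9.4 × 10^5 m² × 1.798 m) = 0.3065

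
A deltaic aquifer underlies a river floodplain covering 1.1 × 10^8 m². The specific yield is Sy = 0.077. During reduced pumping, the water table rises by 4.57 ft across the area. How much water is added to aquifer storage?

Δh = 4.57 ft = 1.393 m
ΔV = Sy × A × Δh = 0.077 × 1.1 × 10^8 m² × 1.393 m = 1.18 × 10^7 m³

ΔV ≈ 1.18 × 10^7 m³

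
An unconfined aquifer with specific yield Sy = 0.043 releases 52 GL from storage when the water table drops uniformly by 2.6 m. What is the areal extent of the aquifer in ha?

ΔV = 52 GL = 5.2 × 10^7 m³
A = ΔV / (Sy × Δh) = 5.2 × 10^7 / (0.043 × 2.6) = 4.651 × 10^8 m²
A = 4.651 × 10^8 m² = 46510 ha

A ≈ 46500 ha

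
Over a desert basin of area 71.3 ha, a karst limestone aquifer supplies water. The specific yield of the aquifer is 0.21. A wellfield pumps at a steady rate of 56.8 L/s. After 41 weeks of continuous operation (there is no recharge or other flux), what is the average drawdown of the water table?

Δh ≈ 9.41 m

A = 71.3 ha = 7.13 × 10^5 m²
Q = 56.8 L/s = 4908 m³/d
t = 41 weeks = 287 d
ΔV = Q × t = 4908 m³/d × 287 d = 1.408 × 10^6 m³
Δh = ΔV / (Sy × A) = 1.408 × 10^6 / (0.21 × 7.13 × 10^5) = 9.407 m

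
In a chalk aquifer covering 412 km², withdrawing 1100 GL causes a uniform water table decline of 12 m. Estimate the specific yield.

Sy ≈ 0.22

A = 412 km² = 4.12 × 10^8 m²
ΔV = 1100 GL = 1.1 × 10^9 m³
Sy = ΔV / (A × Δh) = 1.1 × 10^9 m³ / (4.12 × 10^8 m² × 12 m) = 0.2225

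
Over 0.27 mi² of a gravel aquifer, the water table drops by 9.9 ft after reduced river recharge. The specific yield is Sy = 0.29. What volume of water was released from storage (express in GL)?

ΔV ≈ 0.612 GL

A = 0.27 mi² = 6.993 × 10^5 m²
Δh = 9.9 ft = 3.018 m
ΔV = Sy × A × Δh = 0.29 × 6.993 × 10^5 m² × 3.018 m = 6.119 × 10^5 m³
ΔV = 6.119 × 10^5 m³ = 0.6119 GL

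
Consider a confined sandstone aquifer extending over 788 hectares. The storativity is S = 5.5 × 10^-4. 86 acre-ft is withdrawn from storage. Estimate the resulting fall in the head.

A = 788 hectares = 7.88 × 10^6 m²
ΔV = 86 acre-ft = 1.061 × 10^5 m³
Δh = ΔV / (S × A) = 1.061 × 10^5 m³ / (5.5 × 10^-4 × 7.88 × 10^6 m²) = 24.48 m

Δh ≈ 24.5 m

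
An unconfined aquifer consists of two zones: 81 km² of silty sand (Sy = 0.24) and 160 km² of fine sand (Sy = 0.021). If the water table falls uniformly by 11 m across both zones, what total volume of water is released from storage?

A₁ = 81 km² = 8.1 × 10^7 m²; A₂ = 160 km² = 1.6 × 10^8 m²
ΔV₁ = 0.24 × 8.1 × 10^7 × 11 = 2.138 × 10^8 m³
ΔV₂ = 0.021 × 1.6 × 10^8 × 11 = 3.696 × 10^7 m³
ΔV = ΔV₁ + ΔV₂ = 2.508 × 10^8 m³

ΔV ≈ 2.51 × 10^8 m³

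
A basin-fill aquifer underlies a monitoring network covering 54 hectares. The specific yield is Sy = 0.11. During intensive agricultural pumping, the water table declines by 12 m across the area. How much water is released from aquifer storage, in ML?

ΔV ≈ 713 ML

A = 54 hectares = 5.4 × 10^5 m²
ΔV = Sy × A × Δh = 0.11 × 5.4 × 10^5 m² × 12 m = 7.128 × 10^5 m³
ΔV = 7.128 × 10^5 m³ = 712.8 ML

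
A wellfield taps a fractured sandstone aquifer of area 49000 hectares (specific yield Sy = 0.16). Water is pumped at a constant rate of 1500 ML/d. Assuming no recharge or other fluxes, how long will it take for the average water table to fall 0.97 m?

t ≈ 50.7 days

A = 49000 hectares = 4.9 × 10^8 m²
ΔV = Sy × A × Δh = 0.16 × 4.9 × 10^8 × 0.97 = 7.605 × 10^7 m³
Q = 1500 ML/d = 1.5 × 10^6 m³/d
t = ΔV / Q = 7.605 × 10^7 m³ / 1.5 × 10^6 m³/d = 50.7 d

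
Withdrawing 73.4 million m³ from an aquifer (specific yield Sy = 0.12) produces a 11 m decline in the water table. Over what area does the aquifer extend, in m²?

ΔV = 73.4 million m³ = 7.34 × 10^7 m³
A = ΔV / (Sy × Δh) = 7.34 × 10^7 / (0.12 × 11) = 5.561 × 10^7 m²

A ≈ 5.56 × 10^7 m²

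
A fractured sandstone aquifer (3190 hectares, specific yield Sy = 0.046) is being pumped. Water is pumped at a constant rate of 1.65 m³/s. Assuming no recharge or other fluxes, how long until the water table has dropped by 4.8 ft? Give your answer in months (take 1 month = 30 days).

t ≈ 0.502 months

A = 3190 hectares = 3.19 × 10^7 m²
Δh = 4.8 ft = 1.463 m
ΔV = Sy × A × Δh = 0.046 × 3.19 × 10^7 × 1.463 = 2.147 × 10^6 m³
Q = 1.65 m³/s = 1.426 × 10^5 m³/d
t = ΔV / Q = 2.147 × 10^6 m³ / 1.426 × 10^5 m³/d = 15.06 d
t = 15.06 d ≈ 0.502 months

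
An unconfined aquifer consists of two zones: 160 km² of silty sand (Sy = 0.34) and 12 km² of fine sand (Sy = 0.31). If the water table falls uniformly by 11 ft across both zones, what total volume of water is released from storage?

A₁ = 160 km² = 1.6 × 10^8 m²; A₂ = 12 km² = 1.2 × 10^7 m²
Δh = 11 ft = 3.353 m
ΔV₁ = 0.34 × 1.6 × 10^8 × 3.353 = 1.824 × 10^8 m³
ΔV₂ = 0.31 × 1.2 × 10^7 × 3.353 = 1.247 × 10^7 m³
ΔV = ΔV₁ + ΔV₂ = 1.949 × 10^8 m³

ΔV ≈ 1.95 × 10^8 m³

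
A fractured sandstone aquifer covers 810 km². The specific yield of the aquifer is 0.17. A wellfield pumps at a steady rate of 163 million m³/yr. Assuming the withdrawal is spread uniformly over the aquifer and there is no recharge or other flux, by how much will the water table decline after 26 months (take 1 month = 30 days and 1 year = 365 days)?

A = 810 km² = 8.1 × 10^8 m²
Q = 163 million m³/yr = 4.466 × 10^5 m³/d
t = 26 months = 780 d
ΔV = Q × t = 4.466 × 10^5 m³/d × 780 d = 3.483 × 10^8 m³
Δh = ΔV / (Sy × A) = 3.483 × 10^8 / (0.17 × 8.1 × 10^8) = 2.53 m

Δh ≈ 2.53 m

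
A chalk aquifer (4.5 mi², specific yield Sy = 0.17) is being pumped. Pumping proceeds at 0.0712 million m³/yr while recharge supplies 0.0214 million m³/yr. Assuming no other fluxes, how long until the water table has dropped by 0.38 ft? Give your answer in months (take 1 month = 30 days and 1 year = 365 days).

A = 4.5 mi² = 1.165 × 10^7 m²
Δh = 0.38 ft = 0.1158 m
ΔV = Sy × A × Δh = 0.17 × 1.165 × 10^7 × 0.1158 = 2.295 × 10^5 m³
Net withdrawal = 0.0712 − 0.0214 = 0.0498 million m³/yr = 136.4 m³/d
t = ΔV / Q = 2.295 × 10^5 m³ / 136.4 m³/d = 1682 d
t = 1682 d ≈ 56.07 months

t ≈ 56.1 months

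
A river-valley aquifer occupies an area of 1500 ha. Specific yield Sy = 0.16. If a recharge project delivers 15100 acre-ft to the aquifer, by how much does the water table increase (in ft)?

Δh ≈ 25.5 ft

A = 1500 ha = 1.5 × 10^7 m²
ΔV = 15100 acre-ft = 1.863 × 10^7 m³
Δh = ΔV / (Sy × A) = 1.863 × 10^7 m³ / (0.16 × 1.5 × 10^7 m²) = 7.761 m
Δh = 7.761 m = 25.46 ft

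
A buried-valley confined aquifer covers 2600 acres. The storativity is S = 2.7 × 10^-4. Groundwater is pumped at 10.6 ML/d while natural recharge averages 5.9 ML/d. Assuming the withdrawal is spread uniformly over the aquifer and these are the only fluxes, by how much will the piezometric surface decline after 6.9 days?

A = 2600 acres = 1.052 × 10^7 m²
Net abstraction = 10.6 − 5.9 = 4.7 ML/d
Q_net = 4.7 ML/d = 4700 m³/d
ΔV = Q × t = 4700 m³/d × 6.9 d = 32430 m³
Δh = ΔV / (S × A) = 32430 / (2.7 × 10^-4 × 1.052 × 10^7) = 11.42 m

Δh ≈ 11.4 m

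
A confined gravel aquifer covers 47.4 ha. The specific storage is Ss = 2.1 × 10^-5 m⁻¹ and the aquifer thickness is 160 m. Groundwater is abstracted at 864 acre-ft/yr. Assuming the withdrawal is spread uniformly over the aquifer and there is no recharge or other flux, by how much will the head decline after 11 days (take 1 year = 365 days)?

S = Ss × b = 2.1 × 10^-5 m⁻¹ × 160 m = 3.36 × 10^-3
A = 47.4 ha = 4.74 × 10^5 m²
Q = 864 acre-ft/yr = 2920 m³/d
ΔV = Q × t = 2920 m³/d × 11 d = 32120 m³
Δh = ΔV / (S × A) = 32120 / (0.00336 × 4.74 × 10^5) = 20.17 m

Δh ≈ 20.2 m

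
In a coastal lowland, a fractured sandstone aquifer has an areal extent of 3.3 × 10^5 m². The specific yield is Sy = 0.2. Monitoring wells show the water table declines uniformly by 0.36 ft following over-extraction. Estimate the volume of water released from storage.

ΔV ≈ 7240 m³

Δh = 0.36 ft = 0.1097 m
ΔV = Sy × A × Δh = 0.2 × 3.3 × 10^5 m² × 0.1097 m = 7242 m³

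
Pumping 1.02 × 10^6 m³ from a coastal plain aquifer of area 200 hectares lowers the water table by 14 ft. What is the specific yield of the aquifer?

A = 200 hectares = 2 × 10^6 m²
Δh = 14 ft = 4.267 m
Sy = ΔV / (A × Δh) = 1.02 × 10^6 m³ / (2 × 10^6 m² × 4.267 m) = 0.1195

Sy ≈ 0.12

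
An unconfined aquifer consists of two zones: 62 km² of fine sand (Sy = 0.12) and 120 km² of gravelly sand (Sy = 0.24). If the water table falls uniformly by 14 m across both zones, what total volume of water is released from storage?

ΔV ≈ 5.07 × 10^8 m³

A₁ = 62 km² = 6.2 × 10^7 m²; A₂ = 120 km² = 1.2 × 10^8 m²
ΔV₁ = 0.12 × 6.2 × 10^7 × 14 = 1.042 × 10^8 m³
ΔV₂ = 0.24 × 1.2 × 10^8 × 14 = 4.032 × 10^8 m³
ΔV = ΔV₁ + ΔV₂ = 5.074 × 10^8 m³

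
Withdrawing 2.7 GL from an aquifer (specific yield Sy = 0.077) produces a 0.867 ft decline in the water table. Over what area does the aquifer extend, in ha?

Δh = 0.867 ft = 0.2643 m
ΔV = 2.7 GL = 2.7 × 10^6 m³
A = ΔV / (Sy × Δh) = 2.7 × 10^6 / (0.077 × 0.2643) = 1.327 × 10^8 m²
A = 1.327 × 10^8 m² = 13270 ha

A ≈ 13300 ha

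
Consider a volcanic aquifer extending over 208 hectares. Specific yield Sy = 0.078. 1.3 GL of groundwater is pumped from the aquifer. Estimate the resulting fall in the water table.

Δh ≈ 8.01 m

A = 208 hectares = 2.08 × 10^6 m²
ΔV = 1.3 GL = 1.3 × 10^6 m³
Δh = ΔV / (Sy × A) = 1.3 × 10^6 m³ / (0.078 × 2.08 × 10^6 m²) = 8.013 m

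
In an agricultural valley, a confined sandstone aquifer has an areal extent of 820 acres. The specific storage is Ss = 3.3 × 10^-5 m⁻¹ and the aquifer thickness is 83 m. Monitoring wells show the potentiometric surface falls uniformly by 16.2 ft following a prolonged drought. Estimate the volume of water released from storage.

S = Ss × b = 3.3 × 10^-5 m⁻¹ × 83 m = 2.739 × 10^-3
A = 820 acres = 3.318 × 10^6 m²
Δh = 16.2 ft = 4.938 m
ΔV = S × A × Δh = 0.002739 × 3.318 × 10^6 m² × 4.938 m = 44880 m³

ΔV ≈ 44900 m³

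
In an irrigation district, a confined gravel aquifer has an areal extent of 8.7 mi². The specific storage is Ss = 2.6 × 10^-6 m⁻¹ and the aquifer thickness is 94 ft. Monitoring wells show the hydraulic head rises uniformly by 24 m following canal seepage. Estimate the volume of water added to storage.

ΔV ≈ 40300 m³

b = 94 ft = 28.65 m
S = Ss × b = 2.6 × 10^-6 m⁻¹ × 28.65 m = 7.449 × 10^-5
A = 8.7 mi² = 2.253 × 10^7 m²
ΔV = S × A × Δh = 7.449 × 10^-5 × 2.253 × 10^7 m² × 24 m = 40290 m³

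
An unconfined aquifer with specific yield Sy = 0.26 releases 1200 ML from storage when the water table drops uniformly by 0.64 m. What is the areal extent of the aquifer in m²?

A ≈ 7.21 × 10^6 m²

ΔV = 1200 ML = 1.2 × 10^6 m³
A = ΔV / (Sy × Δh) = 1.2 × 10^6 / (0.26 × 0.64) = 7.212 × 10^6 m²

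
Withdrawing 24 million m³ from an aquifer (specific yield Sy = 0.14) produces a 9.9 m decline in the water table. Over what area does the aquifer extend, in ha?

A ≈ 1730 ha

ΔV = 24 million m³ = 2.4 × 10^7 m³
A = ΔV / (Sy × Δh) = 2.4 × 10^7 / (0.14 × 9.9) = 1.732 × 10^7 m²
A = 1.732 × 10^7 m² = 1732 ha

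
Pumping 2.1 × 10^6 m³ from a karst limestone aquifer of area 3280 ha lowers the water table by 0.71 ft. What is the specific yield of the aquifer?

A = 3280 ha = 3.28 × 10^7 m²
Δh = 0.71 ft = 0.2164 m
Sy = ΔV / (A × Δh) = 2.1 × 10^6 m³ / (3.28 × 10^7 m² × 0.2164 m) = 0.2959

Sy ≈ 0.3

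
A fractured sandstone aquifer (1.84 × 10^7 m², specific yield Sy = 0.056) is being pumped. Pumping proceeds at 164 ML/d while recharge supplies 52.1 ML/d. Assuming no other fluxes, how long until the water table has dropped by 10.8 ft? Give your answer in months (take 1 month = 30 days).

t ≈ 1.01 months

Δh = 10.8 ft = 3.292 m
ΔV = Sy × A × Δh = 0.056 × 1.84 × 10^7 × 3.292 = 3.392 × 10^6 m³
Net withdrawal = 164 − 52.1 = 111.9 ML/d = 1.119 × 10^5 m³/d
t = ΔV / Q = 3.392 × 10^6 m³ / 1.119 × 10^5 m³/d = 30.31 d
t = 30.31 d ≈ 1.01 months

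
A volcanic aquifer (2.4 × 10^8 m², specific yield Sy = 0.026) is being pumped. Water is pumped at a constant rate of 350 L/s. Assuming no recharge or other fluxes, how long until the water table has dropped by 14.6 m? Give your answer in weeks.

ΔV = Sy × A × Δh = 0.026 × 2.4 × 10^8 × 14.6 = 9.11 × 10^7 m³
Q = 350 L/s = 30240 m³/d
t = ΔV / Q = 9.11 × 10^7 m³ / 30240 m³/d = 3013 d
t = 3013 d ≈ 430.4 weeks

t ≈ 430 weeks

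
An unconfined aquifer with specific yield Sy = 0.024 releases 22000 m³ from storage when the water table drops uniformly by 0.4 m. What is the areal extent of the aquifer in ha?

A ≈ 229 ha

A = ΔV / (Sy × Δh) = 22000 / (0.024 × 0.4) = 2.292 × 10^6 m²
A = 2.292 × 10^6 m² = 229.2 ha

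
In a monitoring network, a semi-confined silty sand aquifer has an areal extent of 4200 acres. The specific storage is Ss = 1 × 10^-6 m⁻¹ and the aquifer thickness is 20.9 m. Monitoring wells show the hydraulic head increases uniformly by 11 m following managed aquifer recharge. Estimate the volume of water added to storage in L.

ΔV ≈ 3.91 × 10^6 L

S = Ss × b = 1 × 10^-6 m⁻¹ × 20.9 m = 2.09 × 10^-5
A = 4200 acres = 1.7 × 10^7 m²
ΔV = S × A × Δh = 2.09 × 10^-5 × 1.7 × 10^7 m² × 11 m = 3908 m³
ΔV = 3908 m³ = 3.908 × 10^6 L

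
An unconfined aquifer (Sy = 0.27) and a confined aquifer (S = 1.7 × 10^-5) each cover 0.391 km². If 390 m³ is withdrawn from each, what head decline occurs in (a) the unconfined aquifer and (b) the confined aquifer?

Δh_u ≈ 0.00369 m; Δh_c ≈ 58.7 m

A = 0.391 km² = 3.91 × 10^5 m²
Unconfined: Δh_u = ΔV/(Sy·A) = 390/(0.27 × 3.91 × 10^5) = 0.003694 m
Confined: Δh_c = ΔV/(S·A) = 390/(1.7 × 10^-5 × 3.91 × 10^5) = 58.67 m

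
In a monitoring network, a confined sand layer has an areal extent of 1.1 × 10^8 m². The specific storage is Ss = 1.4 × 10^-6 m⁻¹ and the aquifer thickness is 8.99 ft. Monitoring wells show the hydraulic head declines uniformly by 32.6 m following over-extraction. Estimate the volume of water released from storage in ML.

b = 8.99 ft = 2.74 m
S = Ss × b = 1.4 × 10^-6 m⁻¹ × 2.74 m = 3.836 × 10^-6
ΔV = S × A × Δh = 3.836 × 10^-6 × 1.1 × 10^8 m² × 32.6 m = 13760 m³
ΔV = 13760 m³ = 13.76 ML

ΔV ≈ 13.8 ML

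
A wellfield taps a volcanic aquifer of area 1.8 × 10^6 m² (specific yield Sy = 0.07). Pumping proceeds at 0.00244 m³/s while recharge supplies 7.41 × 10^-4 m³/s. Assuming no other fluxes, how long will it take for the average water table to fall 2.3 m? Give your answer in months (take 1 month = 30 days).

t ≈ 65.8 months

ΔV = Sy × A × Δh = 0.07 × 1.8 × 10^6 × 2.3 = 2.898 × 10^5 m³
Net withdrawal = 0.00244 − 7.41 × 10^-4 = 0.001699 m³/s = 146.8 m³/d
t = ΔV / Q = 2.898 × 10^5 m³ / 146.8 m³/d = 1974 d
t = 1974 d ≈ 65.81 months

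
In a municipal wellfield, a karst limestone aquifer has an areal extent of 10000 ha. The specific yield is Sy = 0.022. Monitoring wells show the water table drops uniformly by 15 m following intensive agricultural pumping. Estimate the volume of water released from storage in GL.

A = 10000 ha = 1 × 10^8 m²
ΔV = Sy × A × Δh = 0.022 × 1 × 10^8 m² × 15 m = 3.3 × 10^7 m³
ΔV = 3.3 × 10^7 m³ = 33 GL

ΔV ≈ 33 GL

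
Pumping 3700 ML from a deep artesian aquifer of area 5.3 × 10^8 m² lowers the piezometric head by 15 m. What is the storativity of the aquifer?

S ≈ 4.7 × 10^-4

ΔV = 3700 ML = 3.7 × 10^6 m³
S = ΔV / (A × Δh) = 3.7 × 10^6 m³ / (5.3 × 10^8 m² × 15 m) = 4.654 × 10^-4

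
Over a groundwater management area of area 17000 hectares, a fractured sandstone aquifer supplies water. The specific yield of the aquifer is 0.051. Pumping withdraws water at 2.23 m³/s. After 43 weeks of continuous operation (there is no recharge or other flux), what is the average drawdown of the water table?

Δh ≈ 6.69 m

A = 17000 hectares = 1.7 × 10^8 m²
Q = 2.23 m³/s = 1.927 × 10^5 m³/d
t = 43 weeks = 301 d
ΔV = Q × t = 1.927 × 10^5 m³/d × 301 d = 5.799 × 10^7 m³
Δh = ΔV / (Sy × A) = 5.799 × 10^7 / (0.051 × 1.7 × 10^8) = 6.689 m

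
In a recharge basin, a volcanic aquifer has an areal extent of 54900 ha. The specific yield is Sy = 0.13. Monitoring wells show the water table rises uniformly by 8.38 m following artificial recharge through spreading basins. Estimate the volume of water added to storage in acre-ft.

ΔV ≈ 4.85 × 10^5 acre-ft

A = 54900 ha = 5.49 × 10^8 m²
ΔV = Sy × A × Δh = 0.13 × 5.49 × 10^8 m² × 8.38 m = 5.981 × 10^8 m³
ΔV = 5.981 × 10^8 m³ = 4.849 × 10^5 acre-ft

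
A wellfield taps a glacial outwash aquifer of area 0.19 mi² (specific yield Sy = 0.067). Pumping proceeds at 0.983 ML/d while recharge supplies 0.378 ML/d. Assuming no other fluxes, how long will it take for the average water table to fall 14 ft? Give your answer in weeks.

A = 0.19 mi² = 4.921 × 10^5 m²
Δh = 14 ft = 4.267 m
ΔV = Sy × A × Δh = 0.067 × 4.921 × 10^5 × 4.267 = 1.407 × 10^5 m³
Net withdrawal = 0.983 − 0.378 = 0.605 ML/d = 605 m³/d
t = ΔV / Q = 1.407 × 10^5 m³ / 605 m³/d = 232.5 d
t = 232.5 d ≈ 33.22 weeks

t ≈ 33.2 weeks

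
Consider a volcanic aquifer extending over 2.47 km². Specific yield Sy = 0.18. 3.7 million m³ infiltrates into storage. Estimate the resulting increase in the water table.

Δh ≈ 8.32 m

A = 2.47 km² = 2.47 × 10^6 m²
ΔV = 3.7 million m³ = 3.7 × 10^6 m³
Δh = ΔV / (Sy × A) = 3.7 × 10^6 m³ / (0.18 × 2.47 × 10^6 m²) = 8.322 m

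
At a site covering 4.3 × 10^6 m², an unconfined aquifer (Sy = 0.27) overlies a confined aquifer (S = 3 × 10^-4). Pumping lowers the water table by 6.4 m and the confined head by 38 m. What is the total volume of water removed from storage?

Unconfined: ΔV_u = Sy × A × Δh_u = 0.27 × 4.3 × 10^6 × 6.4 = 7.43 × 10^6 m³
Confined: ΔV_c = S × A × Δh_c = 3 × 10^-4 × 4.3 × 10^6 × 38 = 49020 m³
Total ΔV = 7.43 × 10^6 + 49020 = 7.479 × 10^6 m³

ΔV ≈ 7.48 × 10^6 m³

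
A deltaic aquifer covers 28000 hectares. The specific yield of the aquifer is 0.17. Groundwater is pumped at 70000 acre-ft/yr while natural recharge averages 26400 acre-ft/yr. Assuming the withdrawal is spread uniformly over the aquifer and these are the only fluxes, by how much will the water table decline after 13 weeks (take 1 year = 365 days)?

Δh ≈ 0.282 m

A = 28000 hectares = 2.8 × 10^8 m²
Net abstraction = 70000 − 26400 = 43600 acre-ft/yr
Q_net = 43600 acre-ft/yr = 1.473 × 10^5 m³/d
t = 13 weeks = 91 d
ΔV = Q × t = 1.473 × 10^5 m³/d × 91 d = 1.341 × 10^7 m³
Δh = ΔV / (Sy × A) = 1.341 × 10^7 / (0.17 × 2.8 × 10^8) = 0.2817 m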